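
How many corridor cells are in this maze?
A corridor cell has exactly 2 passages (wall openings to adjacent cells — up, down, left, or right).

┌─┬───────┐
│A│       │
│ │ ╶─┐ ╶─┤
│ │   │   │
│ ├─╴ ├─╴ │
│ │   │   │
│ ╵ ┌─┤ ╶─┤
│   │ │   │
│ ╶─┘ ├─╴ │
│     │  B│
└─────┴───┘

Counting cells with exactly 2 passages:
Total corridor cells: 19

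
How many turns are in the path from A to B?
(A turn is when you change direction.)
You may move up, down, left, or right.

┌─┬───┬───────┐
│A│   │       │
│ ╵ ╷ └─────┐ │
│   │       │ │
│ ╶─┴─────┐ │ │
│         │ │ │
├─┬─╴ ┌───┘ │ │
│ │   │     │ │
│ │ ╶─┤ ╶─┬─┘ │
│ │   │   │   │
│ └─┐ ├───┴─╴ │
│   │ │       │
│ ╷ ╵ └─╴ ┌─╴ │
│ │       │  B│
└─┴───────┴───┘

Directions: down, down, right, right, down, left, down, right, down, down, right, right, up, right, right, down
Number of turns: 10

Solution:

┌─┬───┬───────┐
│A│   │       │
│ ╵ ╷ └─────┐ │
│↓  │       │ │
│ ╶─┴─────┐ │ │
│↳ → ↓    │ │ │
├─┬─╴ ┌───┘ │ │
│ │↓ ↲│     │ │
│ │ ╶─┤ ╶─┬─┘ │
│ │↳ ↓│   │   │
│ └─┐ ├───┴─╴ │
│   │↓│  ↱ → ↓│
│ ╷ ╵ └─╴ ┌─╴ │
│ │  ↳ → ↑│  B│
└─┴───────┴───┘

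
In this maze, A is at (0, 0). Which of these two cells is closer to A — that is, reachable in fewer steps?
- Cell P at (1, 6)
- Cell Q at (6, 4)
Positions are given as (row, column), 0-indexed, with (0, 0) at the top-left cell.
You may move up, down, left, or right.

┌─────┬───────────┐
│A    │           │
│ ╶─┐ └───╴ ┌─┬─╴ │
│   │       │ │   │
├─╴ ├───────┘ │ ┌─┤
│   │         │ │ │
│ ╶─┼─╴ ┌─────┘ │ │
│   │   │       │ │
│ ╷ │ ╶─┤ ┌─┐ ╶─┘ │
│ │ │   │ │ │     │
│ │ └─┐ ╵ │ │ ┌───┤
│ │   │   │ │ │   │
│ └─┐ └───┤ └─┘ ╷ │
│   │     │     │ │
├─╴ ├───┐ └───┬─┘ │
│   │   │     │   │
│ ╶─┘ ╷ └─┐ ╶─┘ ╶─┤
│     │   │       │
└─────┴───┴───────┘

Shortest path A → P at (1, 6): 29 steps
Shortest path A → Q at (6, 4): 12 steps

Q is closer (12 steps vs 29 steps).

Path to P:

┌─────┬───────────┐
│A → ↓│    ↱ → → ↓│
│ ╶─┐ └───╴ ┌─┬─╴ │
│   │↳ → → ↑│P│↓ ↲│
├─╴ ├───────┘ │ ┌─┤
│   │  ↱ → → ↑│↓│ │
│ ╶─┼─╴ ┌─────┘ │ │
│   │↱ ↑│↓ ← ← ↲│ │
│ ╷ │ ╶─┤ ┌─┐ ╶─┘ │
│ │ │↑ ↰│↓│ │     │
│ │ └─┐ ╵ │ │ ┌───┤
│ │   │↑ ↲│ │ │   │
│ └─┐ └───┤ └─┘ ╷ │
│   │     │     │ │
├─╴ ├───┐ └───┬─┘ │
│   │   │     │   │
│ ╶─┘ ╷ └─┐ ╶─┘ ╶─┤
│     │   │       │
└─────┴───┴───────┘

Path to Q:

┌─────┬───────────┐
│A    │           │
│ ╶─┐ └───╴ ┌─┬─╴ │
│↳ ↓│       │ │   │
├─╴ ├───────┘ │ ┌─┤
│↓ ↲│         │ │ │
│ ╶─┼─╴ ┌─────┘ │ │
│↳ ↓│   │       │ │
│ ╷ │ ╶─┤ ┌─┐ ╶─┘ │
│ │↓│   │ │ │     │
│ │ └─┐ ╵ │ │ ┌───┤
│ │↳ ↓│   │ │ │   │
│ └─┐ └───┤ └─┘ ╷ │
│   │↳ → Q│     │ │
├─╴ ├───┐ └───┬─┘ │
│   │   │     │   │
│ ╶─┘ ╷ └─┐ ╶─┘ ╶─┤
│     │   │       │
└─────┴───┴───────┘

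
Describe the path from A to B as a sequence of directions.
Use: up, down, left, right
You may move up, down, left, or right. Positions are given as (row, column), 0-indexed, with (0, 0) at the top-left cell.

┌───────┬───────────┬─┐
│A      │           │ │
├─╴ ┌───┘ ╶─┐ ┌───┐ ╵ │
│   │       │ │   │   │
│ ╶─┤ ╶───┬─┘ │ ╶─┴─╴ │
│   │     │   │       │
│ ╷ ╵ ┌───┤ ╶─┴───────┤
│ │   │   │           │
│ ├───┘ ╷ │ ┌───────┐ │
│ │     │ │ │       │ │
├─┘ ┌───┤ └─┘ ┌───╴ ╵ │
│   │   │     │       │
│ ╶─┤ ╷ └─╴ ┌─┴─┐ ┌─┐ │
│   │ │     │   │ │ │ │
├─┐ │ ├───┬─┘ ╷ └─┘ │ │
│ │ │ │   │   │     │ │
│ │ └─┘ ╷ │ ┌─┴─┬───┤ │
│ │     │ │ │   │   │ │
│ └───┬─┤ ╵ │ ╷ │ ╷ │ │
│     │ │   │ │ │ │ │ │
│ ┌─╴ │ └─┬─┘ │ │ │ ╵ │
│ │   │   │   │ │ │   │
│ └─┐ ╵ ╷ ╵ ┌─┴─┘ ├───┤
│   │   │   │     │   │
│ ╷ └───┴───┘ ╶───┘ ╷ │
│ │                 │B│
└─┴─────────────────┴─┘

Finding the path and converting it to directions:
Path through cells: (0,0) → (0,1) → (1,1) → (1,0) → (2,0) → (2,1) → (3,1) → (3,2) → (2,2) → (1,2) → (1,3) → (1,4) → (0,4) → (0,5) → (0,6) → (1,6) → (2,6) → (2,5) → (3,5) → (3,6) → (3,7) → (3,8) → (3,9) → (3,10) → (4,10) → (5,10) → (6,10) → (7,10) → (8,10) → (9,10) → (10,10) → (10,9) → (9,9) → (8,9) → (8,8) → (9,8) → (10,8) → (11,8) → (11,7) → (11,6) → (12,6) → (12,7) → (12,8) → (12,9) → (11,9) → (11,10) → (12,10)
Directions: right, down, left, down, right, down, right, up, up, right, right, up, right, right, down, down, left, down, right, right, right, right, right, down, down, down, down, down, down, down, left, up, up, left, down, down, down, left, left, down, right, right, right, up, right, down

Solution:

┌───────┬───────────┬─┐
│A ↓    │↱ → ↓      │ │
├─╴ ┌───┘ ╶─┐ ┌───┐ ╵ │
│↓ ↲│↱ → ↑  │↓│   │   │
│ ╶─┤ ╶───┬─┘ │ ╶─┴─╴ │
│↳ ↓│↑    │↓ ↲│       │
│ ╷ ╵ ┌───┤ ╶─┴───────┤
│ │↳ ↑│   │↳ → → → → ↓│
│ ├───┘ ╷ │ ┌───────┐ │
│ │     │ │ │       │↓│
├─┘ ┌───┤ └─┘ ┌───╴ ╵ │
│   │   │     │      ↓│
│ ╶─┤ ╷ └─╴ ┌─┴─┐ ┌─┐ │
│   │ │     │   │ │ │↓│
├─┐ │ ├───┬─┘ ╷ └─┘ │ │
│ │ │ │   │   │     │↓│
│ │ └─┘ ╷ │ ┌─┴─┬───┤ │
│ │     │ │ │   │↓ ↰│↓│
│ └───┬─┤ ╵ │ ╷ │ ╷ │ │
│     │ │   │ │ │↓│↑│↓│
│ ┌─╴ │ └─┬─┘ │ │ │ ╵ │
│ │   │   │   │ │↓│↑ ↲│
│ └─┐ ╵ ╷ ╵ ┌─┴─┘ ├───┤
│   │   │   │↓ ← ↲│↱ ↓│
│ ╷ └───┴───┘ ╶───┘ ╷ │
│ │          ↳ → → ↑│B│
└─┴─────────────────┴─┘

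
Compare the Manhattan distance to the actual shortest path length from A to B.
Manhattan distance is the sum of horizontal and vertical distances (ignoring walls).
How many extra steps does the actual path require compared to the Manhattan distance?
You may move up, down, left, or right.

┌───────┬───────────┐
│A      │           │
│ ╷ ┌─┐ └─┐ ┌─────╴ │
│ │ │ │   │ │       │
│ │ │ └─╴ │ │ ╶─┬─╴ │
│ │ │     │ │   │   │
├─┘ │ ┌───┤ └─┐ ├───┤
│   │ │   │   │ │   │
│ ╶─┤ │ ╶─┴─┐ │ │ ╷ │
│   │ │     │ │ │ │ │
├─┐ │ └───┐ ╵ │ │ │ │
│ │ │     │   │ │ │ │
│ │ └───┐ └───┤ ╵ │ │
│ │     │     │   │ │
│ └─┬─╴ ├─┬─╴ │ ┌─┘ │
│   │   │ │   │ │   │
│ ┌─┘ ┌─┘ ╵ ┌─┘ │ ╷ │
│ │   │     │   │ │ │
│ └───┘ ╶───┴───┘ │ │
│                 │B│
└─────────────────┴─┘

Manhattan distance: |9 - 0| + |9 - 0| = 18
Actual path length: 32
Extra steps: 32 - 18 = 14

Solution:

┌───────┬───────────┐
│A → → ↓│           │
│ ╷ ┌─┐ └─┐ ┌─────╴ │
│ │ │ │↳ ↓│ │       │
│ │ │ └─╴ │ │ ╶─┬─╴ │
│ │ │↓ ← ↲│ │   │   │
├─┘ │ ┌───┤ └─┐ ├───┤
│   │↓│   │   │ │   │
│ ╶─┤ │ ╶─┴─┐ │ │ ╷ │
│   │↓│     │ │ │ │ │
├─┐ │ └───┐ ╵ │ │ │ │
│ │ │↳ → ↓│   │ │ │ │
│ │ └───┐ └───┤ ╵ │ │
│ │     │↳ → ↓│   │ │
│ └─┬─╴ ├─┬─╴ │ ┌─┘ │
│   │   │ │↓ ↲│ │↱ ↓│
│ ┌─┘ ┌─┘ ╵ ┌─┘ │ ╷ │
│ │   │↓ ← ↲│   │↑│↓│
│ └───┘ ╶───┴───┘ │ │
│      ↳ → → → → ↑│B│
└─────────────────┴─┘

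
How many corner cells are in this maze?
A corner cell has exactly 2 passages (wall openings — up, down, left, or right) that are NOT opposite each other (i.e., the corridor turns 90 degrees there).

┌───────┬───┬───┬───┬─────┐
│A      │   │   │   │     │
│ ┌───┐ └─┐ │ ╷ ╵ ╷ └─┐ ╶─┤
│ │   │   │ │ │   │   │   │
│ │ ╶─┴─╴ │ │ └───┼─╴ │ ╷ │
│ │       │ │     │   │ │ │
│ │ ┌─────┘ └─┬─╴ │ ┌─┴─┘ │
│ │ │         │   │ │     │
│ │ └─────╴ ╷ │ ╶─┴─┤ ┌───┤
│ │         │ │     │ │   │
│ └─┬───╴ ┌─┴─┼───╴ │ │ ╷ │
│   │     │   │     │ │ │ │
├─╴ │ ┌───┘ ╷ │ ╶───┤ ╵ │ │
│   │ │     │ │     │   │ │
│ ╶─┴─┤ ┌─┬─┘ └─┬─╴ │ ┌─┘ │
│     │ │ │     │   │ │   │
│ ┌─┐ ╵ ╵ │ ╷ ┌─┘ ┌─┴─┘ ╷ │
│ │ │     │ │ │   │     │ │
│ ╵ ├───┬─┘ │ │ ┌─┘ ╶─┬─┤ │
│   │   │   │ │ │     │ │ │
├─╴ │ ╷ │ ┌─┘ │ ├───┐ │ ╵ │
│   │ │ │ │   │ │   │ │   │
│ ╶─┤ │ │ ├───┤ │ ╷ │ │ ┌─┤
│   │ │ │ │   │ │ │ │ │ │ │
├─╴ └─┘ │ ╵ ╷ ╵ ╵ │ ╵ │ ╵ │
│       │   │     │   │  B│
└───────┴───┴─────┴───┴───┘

Counting corner cells (2 non-opposite passages):
Total corners: 82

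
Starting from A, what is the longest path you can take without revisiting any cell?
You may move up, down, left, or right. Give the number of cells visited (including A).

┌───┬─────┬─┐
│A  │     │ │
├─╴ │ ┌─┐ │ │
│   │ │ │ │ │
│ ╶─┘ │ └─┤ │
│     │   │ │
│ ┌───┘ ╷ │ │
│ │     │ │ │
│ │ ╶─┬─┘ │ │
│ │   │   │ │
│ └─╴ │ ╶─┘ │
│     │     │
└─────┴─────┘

Finding longest simple path using DFS:
Start: (0, 0)
Longest path visits 28 cells
Path: A → right → down → left → down → down → down → down → right → right → up → left → up → right → right → up → right → down → down → left → down → right → right → up → up → up → up → up

Solution:

┌───┬─────┬─┐
│A ↓│     │B│
├─╴ │ ┌─┐ │ │
│↓ ↲│ │ │ │↑│
│ ╶─┘ │ └─┤ │
│↓    │↱ ↓│↑│
│ ┌───┘ ╷ │ │
│↓│↱ → ↑│↓│↑│
│ │ ╶─┬─┘ │ │
│↓│↑ ↰│↓ ↲│↑│
│ └─╴ │ ╶─┘ │
│↳ → ↑│↳ → ↑│
└─────┴─────┘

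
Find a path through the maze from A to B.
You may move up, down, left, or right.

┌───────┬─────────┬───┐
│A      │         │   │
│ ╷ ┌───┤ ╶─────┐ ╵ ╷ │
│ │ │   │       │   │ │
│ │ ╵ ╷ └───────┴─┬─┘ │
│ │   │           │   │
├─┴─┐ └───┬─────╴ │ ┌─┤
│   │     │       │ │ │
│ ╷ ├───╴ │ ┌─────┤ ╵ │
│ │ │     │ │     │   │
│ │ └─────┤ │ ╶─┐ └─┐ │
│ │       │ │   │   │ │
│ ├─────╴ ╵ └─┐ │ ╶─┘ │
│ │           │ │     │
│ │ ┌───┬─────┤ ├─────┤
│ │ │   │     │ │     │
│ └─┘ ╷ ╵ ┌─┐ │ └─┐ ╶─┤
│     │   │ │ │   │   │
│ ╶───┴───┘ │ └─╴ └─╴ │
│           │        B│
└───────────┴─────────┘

Finding the shortest path through the maze:
Path length: 47 steps
Directions: right → down → down → right → up → right → down → right → right → right → right → right → down → left → left → left → down → down → down → left → up → left → left → left → up → up → left → down → down → down → down → down → right → right → up → right → down → right → up → right → right → down → down → right → right → right → right

Solution:

┌───────┬─────────┬───┐
│A ↓    │         │   │
│ ╷ ┌───┤ ╶─────┐ ╵ ╷ │
│ │↓│↱ ↓│       │   │ │
│ │ ╵ ╷ └───────┴─┬─┘ │
│ │↳ ↑│↳ → → → → ↓│   │
├─┴─┐ └───┬─────╴ │ ┌─┤
│↓ ↰│     │↓ ← ← ↲│ │ │
│ ╷ ├───╴ │ ┌─────┤ ╵ │
│↓│↑│     │↓│     │   │
│ │ └─────┤ │ ╶─┐ └─┐ │
│↓│↑ ← ← ↰│↓│   │   │ │
│ ├─────╴ ╵ └─┐ │ ╶─┘ │
│↓│      ↑ ↲  │ │     │
│ │ ┌───┬─────┤ ├─────┤
│↓│ │↱ ↓│↱ → ↓│ │     │
│ └─┘ ╷ ╵ ┌─┐ │ └─┐ ╶─┤
│↳ → ↑│↳ ↑│ │↓│   │   │
│ ╶───┴───┘ │ └─╴ └─╴ │
│           │↳ → → → B│
└───────────┴─────────┘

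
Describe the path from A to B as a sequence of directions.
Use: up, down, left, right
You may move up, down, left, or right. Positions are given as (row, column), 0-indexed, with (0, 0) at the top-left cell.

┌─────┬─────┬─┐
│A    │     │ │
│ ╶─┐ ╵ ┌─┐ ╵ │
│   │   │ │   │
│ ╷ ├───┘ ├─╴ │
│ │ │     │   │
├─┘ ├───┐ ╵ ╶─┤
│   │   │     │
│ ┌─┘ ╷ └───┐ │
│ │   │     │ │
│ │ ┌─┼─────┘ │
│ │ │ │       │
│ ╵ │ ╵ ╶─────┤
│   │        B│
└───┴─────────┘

Finding the path and converting it to directions:
Path through cells: (0,0) → (0,1) → (0,2) → (1,2) → (1,3) → (0,3) → (0,4) → (0,5) → (1,5) → (1,6) → (2,6) → (2,5) → (3,5) → (3,6) → (4,6) → (5,6) → (5,5) → (5,4) → (5,3) → (6,3) → (6,4) → (6,5) → (6,6)
Directions: right, right, down, right, up, right, right, down, right, down, left, down, right, down, down, left, left, left, down, right, right, right

Solution:

┌─────┬─────┬─┐
│A → ↓│↱ → ↓│ │
│ ╶─┐ ╵ ┌─┐ ╵ │
│   │↳ ↑│ │↳ ↓│
│ ╷ ├───┘ ├─╴ │
│ │ │     │↓ ↲│
├─┘ ├───┐ ╵ ╶─┤
│   │   │  ↳ ↓│
│ ┌─┘ ╷ └───┐ │
│ │   │     │↓│
│ │ ┌─┼─────┘ │
│ │ │ │↓ ← ← ↲│
│ ╵ │ ╵ ╶─────┤
│   │  ↳ → → B│
└───┴─────────┘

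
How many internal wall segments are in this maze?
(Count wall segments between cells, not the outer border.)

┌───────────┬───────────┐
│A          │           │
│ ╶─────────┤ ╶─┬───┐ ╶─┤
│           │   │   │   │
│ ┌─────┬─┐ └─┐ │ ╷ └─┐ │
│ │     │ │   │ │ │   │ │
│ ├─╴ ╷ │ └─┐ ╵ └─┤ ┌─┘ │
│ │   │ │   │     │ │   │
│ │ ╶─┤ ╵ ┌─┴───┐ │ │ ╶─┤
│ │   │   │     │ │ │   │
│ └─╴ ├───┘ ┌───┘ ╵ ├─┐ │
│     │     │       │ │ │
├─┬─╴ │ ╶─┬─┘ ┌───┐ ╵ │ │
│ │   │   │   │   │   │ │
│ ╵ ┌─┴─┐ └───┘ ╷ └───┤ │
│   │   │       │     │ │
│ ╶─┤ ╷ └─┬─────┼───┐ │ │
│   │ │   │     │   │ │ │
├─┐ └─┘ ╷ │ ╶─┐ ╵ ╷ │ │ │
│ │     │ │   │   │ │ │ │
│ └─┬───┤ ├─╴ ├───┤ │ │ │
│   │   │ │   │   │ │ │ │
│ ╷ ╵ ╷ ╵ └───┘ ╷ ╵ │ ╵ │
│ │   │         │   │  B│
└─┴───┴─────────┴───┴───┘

Counting internal wall segments:
Total internal walls: 121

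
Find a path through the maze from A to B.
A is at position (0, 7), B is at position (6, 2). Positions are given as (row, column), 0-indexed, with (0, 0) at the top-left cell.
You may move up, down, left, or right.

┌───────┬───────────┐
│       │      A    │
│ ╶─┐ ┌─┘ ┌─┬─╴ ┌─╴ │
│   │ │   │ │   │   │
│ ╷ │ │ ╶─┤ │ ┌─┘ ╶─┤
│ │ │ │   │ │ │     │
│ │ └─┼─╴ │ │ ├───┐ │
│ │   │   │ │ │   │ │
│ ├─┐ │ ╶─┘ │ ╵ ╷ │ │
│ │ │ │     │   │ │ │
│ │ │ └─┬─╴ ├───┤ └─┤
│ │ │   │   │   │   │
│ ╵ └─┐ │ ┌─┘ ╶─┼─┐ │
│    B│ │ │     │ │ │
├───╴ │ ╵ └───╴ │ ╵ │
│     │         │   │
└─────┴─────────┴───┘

Finding the shortest path from (0, 7) to (6, 2):
Path length: 33 steps
Directions: left → left → left → down → left → down → right → down → left → down → right → right → down → left → down → down → left → up → up → left → up → up → left → up → up → left → down → down → down → down → down → right → right

Solution:

┌───────┬───────────┐
│       │↓ ← ← A    │
│ ╶─┐ ┌─┘ ┌─┬─╴ ┌─╴ │
│↓ ↰│ │↓ ↲│ │   │   │
│ ╷ │ │ ╶─┤ │ ┌─┘ ╶─┤
│↓│↑│ │↳ ↓│ │ │     │
│ │ └─┼─╴ │ │ ├───┐ │
│↓│↑ ↰│↓ ↲│ │ │   │ │
│ ├─┐ │ ╶─┘ │ ╵ ╷ │ │
│↓│ │↑│↳ → ↓│   │ │ │
│ │ │ └─┬─╴ ├───┤ └─┤
│↓│ │↑ ↰│↓ ↲│   │   │
│ ╵ └─┐ │ ┌─┘ ╶─┼─┐ │
│↳ → B│↑│↓│     │ │ │
├───╴ │ ╵ └───╴ │ ╵ │
│     │↑ ↲      │   │
└─────┴─────────┴───┘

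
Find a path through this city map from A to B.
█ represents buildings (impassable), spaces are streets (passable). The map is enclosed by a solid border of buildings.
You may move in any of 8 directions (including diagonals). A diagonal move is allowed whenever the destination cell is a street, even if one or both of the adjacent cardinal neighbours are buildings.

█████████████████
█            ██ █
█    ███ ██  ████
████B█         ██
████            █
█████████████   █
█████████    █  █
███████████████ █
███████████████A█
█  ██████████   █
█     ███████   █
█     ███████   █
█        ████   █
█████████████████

Finding the shortest path from A to B:
Movement: 8-directional
Path length: 12 steps
Directions: up → up-left → up-left → up-left → left → left → left → left → left → left → left → up-left

Solution:

█████████████████
█            ██ █
█    ███ ██  ████
████B█         ██
████ ↖←←←←←←←   █
█████████████↖  █
█████████    █↖ █
███████████████↖█
███████████████A█
█  ██████████   █
█     ███████   █
█     ███████   █
█        ████   █
█████████████████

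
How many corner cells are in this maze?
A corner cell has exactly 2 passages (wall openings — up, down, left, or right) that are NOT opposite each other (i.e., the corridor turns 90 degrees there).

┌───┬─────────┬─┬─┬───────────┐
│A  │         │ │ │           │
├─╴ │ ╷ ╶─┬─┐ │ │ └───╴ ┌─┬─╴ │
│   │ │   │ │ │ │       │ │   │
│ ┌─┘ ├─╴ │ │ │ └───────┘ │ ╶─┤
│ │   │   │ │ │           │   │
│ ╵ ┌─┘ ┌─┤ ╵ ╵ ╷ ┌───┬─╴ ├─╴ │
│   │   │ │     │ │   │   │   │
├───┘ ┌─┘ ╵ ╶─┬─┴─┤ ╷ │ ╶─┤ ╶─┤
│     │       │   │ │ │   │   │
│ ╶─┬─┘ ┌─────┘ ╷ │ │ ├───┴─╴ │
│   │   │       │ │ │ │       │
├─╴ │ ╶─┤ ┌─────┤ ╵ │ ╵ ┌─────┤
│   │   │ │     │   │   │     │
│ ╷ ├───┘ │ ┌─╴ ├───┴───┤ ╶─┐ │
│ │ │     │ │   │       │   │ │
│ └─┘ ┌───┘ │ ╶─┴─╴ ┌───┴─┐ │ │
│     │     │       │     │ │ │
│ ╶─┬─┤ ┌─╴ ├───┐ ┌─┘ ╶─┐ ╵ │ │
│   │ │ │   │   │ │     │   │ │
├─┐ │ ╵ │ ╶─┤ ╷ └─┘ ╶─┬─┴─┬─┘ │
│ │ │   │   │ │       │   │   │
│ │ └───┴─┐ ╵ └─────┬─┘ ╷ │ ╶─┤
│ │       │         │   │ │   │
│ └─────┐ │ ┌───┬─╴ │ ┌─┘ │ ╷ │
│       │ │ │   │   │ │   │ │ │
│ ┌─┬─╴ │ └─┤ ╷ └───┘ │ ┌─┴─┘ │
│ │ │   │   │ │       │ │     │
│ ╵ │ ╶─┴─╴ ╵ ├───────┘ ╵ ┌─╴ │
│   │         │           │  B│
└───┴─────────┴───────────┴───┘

Counting corner cells (2 non-opposite passages):
Total corners: 110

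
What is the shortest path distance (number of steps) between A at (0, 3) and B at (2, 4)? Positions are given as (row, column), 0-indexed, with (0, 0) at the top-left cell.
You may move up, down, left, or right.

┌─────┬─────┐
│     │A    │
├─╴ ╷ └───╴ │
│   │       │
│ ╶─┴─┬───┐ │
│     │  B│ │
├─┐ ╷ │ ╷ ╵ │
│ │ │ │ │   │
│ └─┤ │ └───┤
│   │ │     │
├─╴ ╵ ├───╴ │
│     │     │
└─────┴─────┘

Finding path from (0, 3) to (2, 4):
Path: (0,3) → (0,4) → (0,5) → (1,5) → (2,5) → (3,5) → (3,4) → (2,4)
Distance: 7 steps

Solution:

┌─────┬─────┐
│     │A → ↓│
├─╴ ╷ └───╴ │
│   │      ↓│
│ ╶─┴─┬───┐ │
│     │  B│↓│
├─┐ ╷ │ ╷ ╵ │
│ │ │ │ │↑ ↲│
│ └─┤ │ └───┤
│   │ │     │
├─╴ ╵ ├───╴ │
│     │     │
└─────┴─────┘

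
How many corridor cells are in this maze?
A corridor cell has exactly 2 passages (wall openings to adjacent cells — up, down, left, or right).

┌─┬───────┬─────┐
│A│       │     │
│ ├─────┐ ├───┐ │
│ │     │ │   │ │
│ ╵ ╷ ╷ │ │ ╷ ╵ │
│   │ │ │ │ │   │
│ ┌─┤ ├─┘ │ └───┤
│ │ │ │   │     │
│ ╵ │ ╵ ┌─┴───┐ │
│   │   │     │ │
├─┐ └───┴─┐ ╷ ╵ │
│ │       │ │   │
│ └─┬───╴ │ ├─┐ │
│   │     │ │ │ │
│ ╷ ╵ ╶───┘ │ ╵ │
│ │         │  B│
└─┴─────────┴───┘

Counting cells with exactly 2 passages:
Total corridor cells: 48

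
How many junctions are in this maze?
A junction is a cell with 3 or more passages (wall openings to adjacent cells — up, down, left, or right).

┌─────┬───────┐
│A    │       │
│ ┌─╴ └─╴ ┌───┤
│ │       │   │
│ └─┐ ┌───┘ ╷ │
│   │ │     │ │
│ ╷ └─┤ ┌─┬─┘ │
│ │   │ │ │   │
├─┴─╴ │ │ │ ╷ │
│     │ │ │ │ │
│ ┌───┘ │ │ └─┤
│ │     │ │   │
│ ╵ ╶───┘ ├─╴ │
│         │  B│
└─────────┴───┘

Checking each cell for number of passages:

Junctions found (3+ passages):
  (0, 4): 3 passages
  (1, 2): 4 passages
  (2, 0): 3 passages
  (3, 6): 3 passages
  (6, 1): 3 passages
Total junctions: 5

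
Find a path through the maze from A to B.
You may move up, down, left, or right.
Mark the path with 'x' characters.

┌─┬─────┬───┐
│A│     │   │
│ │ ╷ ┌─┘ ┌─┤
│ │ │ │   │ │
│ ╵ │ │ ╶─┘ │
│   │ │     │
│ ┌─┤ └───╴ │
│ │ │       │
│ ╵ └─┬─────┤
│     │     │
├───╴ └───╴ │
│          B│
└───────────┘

Finding the shortest path through the maze:
Path length: 10 steps
Directions: down → down → down → down → right → right → down → right → right → right

Solution:

┌─┬─────┬───┐
│A│     │   │
│ │ ╷ ┌─┘ ┌─┤
│x│ │ │   │ │
│ ╵ │ │ ╶─┘ │
│x  │ │     │
│ ┌─┤ └───╴ │
│x│ │       │
│ ╵ └─┬─────┤
│x x x│     │
├───╴ └───╴ │
│    x x x B│
└───────────┘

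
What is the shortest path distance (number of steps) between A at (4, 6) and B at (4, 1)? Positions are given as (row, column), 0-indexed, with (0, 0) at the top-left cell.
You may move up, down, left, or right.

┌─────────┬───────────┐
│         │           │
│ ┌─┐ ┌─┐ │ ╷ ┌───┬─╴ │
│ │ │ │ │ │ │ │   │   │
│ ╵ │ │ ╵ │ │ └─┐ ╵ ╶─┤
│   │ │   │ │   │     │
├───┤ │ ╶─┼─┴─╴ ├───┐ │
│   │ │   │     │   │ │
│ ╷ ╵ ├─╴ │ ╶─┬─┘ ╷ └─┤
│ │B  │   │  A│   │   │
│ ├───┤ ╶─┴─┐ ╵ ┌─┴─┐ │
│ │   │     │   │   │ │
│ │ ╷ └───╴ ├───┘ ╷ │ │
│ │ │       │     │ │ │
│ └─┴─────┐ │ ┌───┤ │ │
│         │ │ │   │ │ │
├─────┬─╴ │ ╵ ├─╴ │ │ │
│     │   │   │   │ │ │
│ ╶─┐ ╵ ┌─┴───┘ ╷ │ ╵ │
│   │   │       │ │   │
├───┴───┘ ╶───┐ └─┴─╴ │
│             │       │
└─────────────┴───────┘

Finding path from (4, 6) to (4, 1):
Path: (4,6) → (5,6) → (5,7) → (4,7) → (4,8) → (3,8) → (3,9) → (4,9) → (4,10) → (5,10) → (6,10) → (7,10) → (8,10) → (9,10) → (9,9) → (8,9) → (7,9) → (6,9) → (5,9) → (5,8) → (6,8) → (6,7) → (6,6) → (7,6) → (8,6) → (8,5) → (7,5) → (6,5) → (5,5) → (5,4) → (5,3) → (4,3) → (4,4) → (3,4) → (3,3) → (2,3) → (2,4) → (1,4) → (0,4) → (0,3) → (0,2) → (1,2) → (2,2) → (3,2) → (4,2) → (4,1)
Distance: 45 steps

Solution:

┌─────────┬───────────┐
│    ↓ ← ↰│           │
│ ┌─┐ ┌─┐ │ ╷ ┌───┬─╴ │
│ │ │↓│ │↑│ │ │   │   │
│ ╵ │ │ ╵ │ │ └─┐ ╵ ╶─┤
│   │↓│↱ ↑│ │   │     │
├───┤ │ ╶─┼─┴─╴ ├───┐ │
│   │↓│↑ ↰│     │↱ ↓│ │
│ ╷ ╵ ├─╴ │ ╶─┬─┘ ╷ └─┤
│ │B ↲│↱ ↑│  A│↱ ↑│↳ ↓│
│ ├───┤ ╶─┴─┐ ╵ ┌─┴─┐ │
│ │   │↑ ← ↰│↳ ↑│↓ ↰│↓│
│ │ ╷ └───╴ ├───┘ ╷ │ │
│ │ │      ↑│↓ ← ↲│↑│↓│
│ └─┴─────┐ │ ┌───┤ │ │
│         │↑│↓│   │↑│↓│
├─────┬─╴ │ ╵ ├─╴ │ │ │
│     │   │↑ ↲│   │↑│↓│
│ ╶─┐ ╵ ┌─┴───┘ ╷ │ ╵ │
│   │   │       │ │↑ ↲│
├───┴───┘ ╶───┐ └─┴─╴ │
│             │       │
└─────────────┴───────┘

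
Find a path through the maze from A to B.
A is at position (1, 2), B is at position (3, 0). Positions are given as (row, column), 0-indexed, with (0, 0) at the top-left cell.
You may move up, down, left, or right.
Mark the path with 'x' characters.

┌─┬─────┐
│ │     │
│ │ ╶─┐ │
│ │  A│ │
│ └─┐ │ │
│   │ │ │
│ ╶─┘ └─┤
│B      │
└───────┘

Finding the shortest path from (1, 2) to (3, 0):
Path length: 4 steps
Directions: down → down → left → left

Solution:

┌─┬─────┐
│ │     │
│ │ ╶─┐ │
│ │  A│ │
│ └─┐ │ │
│   │x│ │
│ ╶─┘ └─┤
│B x x  │
└───────┘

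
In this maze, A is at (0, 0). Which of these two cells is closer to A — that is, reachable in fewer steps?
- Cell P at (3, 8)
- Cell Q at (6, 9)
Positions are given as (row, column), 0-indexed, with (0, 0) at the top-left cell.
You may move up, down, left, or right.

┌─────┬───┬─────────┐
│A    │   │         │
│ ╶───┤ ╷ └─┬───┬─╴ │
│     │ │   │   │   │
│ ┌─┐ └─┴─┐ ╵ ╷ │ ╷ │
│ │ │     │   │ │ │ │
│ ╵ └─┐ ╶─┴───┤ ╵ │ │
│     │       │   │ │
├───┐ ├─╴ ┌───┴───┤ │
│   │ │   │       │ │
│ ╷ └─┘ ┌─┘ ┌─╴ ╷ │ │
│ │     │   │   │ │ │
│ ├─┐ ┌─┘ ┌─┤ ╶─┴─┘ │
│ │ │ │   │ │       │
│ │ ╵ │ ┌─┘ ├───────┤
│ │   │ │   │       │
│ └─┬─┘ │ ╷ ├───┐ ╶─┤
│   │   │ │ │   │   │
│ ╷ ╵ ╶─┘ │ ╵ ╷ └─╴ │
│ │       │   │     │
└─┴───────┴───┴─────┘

Shortest path A → P at (3, 8): 45 steps
Shortest path A → Q at (6, 9): 37 steps

Q is closer (37 steps vs 45 steps).

Path to P:

┌─────┬───┬─────────┐
│A    │   │         │
│ ╶───┤ ╷ └─┬───┬─╴ │
│↳ → ↓│ │   │   │↓ ↰│
│ ┌─┐ └─┴─┐ ╵ ╷ │ ╷ │
│ │ │↳ ↓  │   │ │↓│↑│
│ ╵ └─┐ ╶─┴───┤ ╵ │ │
│     │↳ ↓    │  P│↑│
├───┐ ├─╴ ┌───┴───┤ │
│↓ ↰│ │↓ ↲│↱ → ↓  │↑│
│ ╷ └─┘ ┌─┘ ┌─╴ ╷ │ │
│↓│↑ ← ↲│↱ ↑│↓ ↲│ │↑│
│ ├─┐ ┌─┘ ┌─┤ ╶─┴─┘ │
│↓│ │ │↱ ↑│ │↳ → → ↑│
│ │ ╵ │ ┌─┘ ├───────┤
│↓│   │↑│   │       │
│ └─┬─┘ │ ╷ ├───┐ ╶─┤
│↳ ↓│↱ ↑│ │ │   │   │
│ ╷ ╵ ╶─┘ │ ╵ ╷ └─╴ │
│ │↳ ↑    │   │     │
└─┴───────┴───┴─────┘

Path to Q:

┌─────┬───┬─────────┐
│A    │   │         │
│ ╶───┤ ╷ └─┬───┬─╴ │
│↳ → ↓│ │   │   │   │
│ ┌─┐ └─┴─┐ ╵ ╷ │ ╷ │
│ │ │↳ ↓  │   │ │ │ │
│ ╵ └─┐ ╶─┴───┤ ╵ │ │
│     │↳ ↓    │   │ │
├───┐ ├─╴ ┌───┴───┤ │
│↓ ↰│ │↓ ↲│↱ → ↓  │ │
│ ╷ └─┘ ┌─┘ ┌─╴ ╷ │ │
│↓│↑ ← ↲│↱ ↑│↓ ↲│ │ │
│ ├─┐ ┌─┘ ┌─┤ ╶─┴─┘ │
│↓│ │ │↱ ↑│ │↳ → → Q│
│ │ ╵ │ ┌─┘ ├───────┤
│↓│   │↑│   │       │
│ └─┬─┘ │ ╷ ├───┐ ╶─┤
│↳ ↓│↱ ↑│ │ │   │   │
│ ╷ ╵ ╶─┘ │ ╵ ╷ └─╴ │
│ │↳ ↑    │   │     │
└─┴───────┴───┴─────┘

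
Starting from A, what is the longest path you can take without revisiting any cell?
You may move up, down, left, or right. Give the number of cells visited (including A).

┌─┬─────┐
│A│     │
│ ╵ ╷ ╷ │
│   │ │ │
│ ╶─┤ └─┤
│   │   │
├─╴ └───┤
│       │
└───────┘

Finding longest simple path using DFS:
Start: (0, 0)
Longest path visits 8 cells
Path: A → down → right → up → right → down → down → right

Solution:

┌─┬─────┐
│A│↱ ↓  │
│ ╵ ╷ ╷ │
│↳ ↑│↓│ │
│ ╶─┤ └─┤
│   │↳ B│
├─╴ └───┤
│       │
└───────┘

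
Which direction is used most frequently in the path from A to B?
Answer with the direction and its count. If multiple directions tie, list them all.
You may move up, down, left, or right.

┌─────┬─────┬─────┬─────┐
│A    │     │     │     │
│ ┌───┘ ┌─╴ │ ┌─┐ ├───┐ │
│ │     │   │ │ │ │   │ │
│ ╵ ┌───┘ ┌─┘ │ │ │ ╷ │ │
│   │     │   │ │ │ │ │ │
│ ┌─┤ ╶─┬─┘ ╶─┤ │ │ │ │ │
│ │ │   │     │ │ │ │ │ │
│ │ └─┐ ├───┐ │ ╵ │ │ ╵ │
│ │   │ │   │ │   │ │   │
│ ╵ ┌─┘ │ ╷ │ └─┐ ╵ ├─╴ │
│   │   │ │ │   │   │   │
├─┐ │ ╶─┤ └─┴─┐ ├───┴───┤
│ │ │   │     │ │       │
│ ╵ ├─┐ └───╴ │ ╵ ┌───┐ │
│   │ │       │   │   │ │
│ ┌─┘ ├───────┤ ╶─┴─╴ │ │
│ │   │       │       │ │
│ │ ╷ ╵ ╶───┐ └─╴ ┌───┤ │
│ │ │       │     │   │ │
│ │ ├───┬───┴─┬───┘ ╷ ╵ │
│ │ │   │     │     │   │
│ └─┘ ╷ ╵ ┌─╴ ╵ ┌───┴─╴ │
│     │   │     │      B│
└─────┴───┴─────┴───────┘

Directions: down, down, down, down, down, right, down, down, left, down, down, down, down, right, right, up, right, down, right, up, right, right, down, right, up, right, right, up, right, down, right, down
Counts: {'down': 15, 'right': 12, 'left': 1, 'up': 4}
Most common: down (15 times)

Solution:

┌─────┬─────┬─────┬─────┐
│A    │     │     │     │
│ ┌───┘ ┌─╴ │ ┌─┐ ├───┐ │
│↓│     │   │ │ │ │   │ │
│ ╵ ┌───┘ ┌─┘ │ │ │ ╷ │ │
│↓  │     │   │ │ │ │ │ │
│ ┌─┤ ╶─┬─┘ ╶─┤ │ │ │ │ │
│↓│ │   │     │ │ │ │ │ │
│ │ └─┐ ├───┐ │ ╵ │ │ ╵ │
│↓│   │ │   │ │   │ │   │
│ ╵ ┌─┘ │ ╷ │ └─┐ ╵ ├─╴ │
│↳ ↓│   │ │ │   │   │   │
├─┐ │ ╶─┤ └─┴─┐ ├───┴───┤
│ │↓│   │     │ │       │
│ ╵ ├─┐ └───╴ │ ╵ ┌───┐ │
│↓ ↲│ │       │   │   │ │
│ ┌─┘ ├───────┤ ╶─┴─╴ │ │
│↓│   │       │       │ │
│ │ ╷ ╵ ╶───┐ └─╴ ┌───┤ │
│↓│ │       │     │↱ ↓│ │
│ │ ├───┬───┴─┬───┘ ╷ ╵ │
│↓│ │↱ ↓│↱ → ↓│↱ → ↑│↳ ↓│
│ └─┘ ╷ ╵ ┌─╴ ╵ ┌───┴─╴ │
│↳ → ↑│↳ ↑│  ↳ ↑│      B│
└─────┴───┴─────┴───────┘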